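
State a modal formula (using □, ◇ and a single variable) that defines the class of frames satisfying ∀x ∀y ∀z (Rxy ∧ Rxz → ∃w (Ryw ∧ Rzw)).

◇□s → □◇s

This is convergence; the standard corresponding axiom is .2: ◇□s → □◇s.
Suppose ◇□s→□◇s is valid. Take Rxy, Rxz and set V(s)={w : Ryw}. Then □s at y so ◇□s at x, so □◇s at x, so ◇s at z, giving w with Rzw and Ryw.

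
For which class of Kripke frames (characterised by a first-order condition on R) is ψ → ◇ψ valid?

reflexivity: ∀x Rxx

This schema is equivalent to the T axiom □ψ → ψ.
It corresponds to reflexivity: ∀x Rxx.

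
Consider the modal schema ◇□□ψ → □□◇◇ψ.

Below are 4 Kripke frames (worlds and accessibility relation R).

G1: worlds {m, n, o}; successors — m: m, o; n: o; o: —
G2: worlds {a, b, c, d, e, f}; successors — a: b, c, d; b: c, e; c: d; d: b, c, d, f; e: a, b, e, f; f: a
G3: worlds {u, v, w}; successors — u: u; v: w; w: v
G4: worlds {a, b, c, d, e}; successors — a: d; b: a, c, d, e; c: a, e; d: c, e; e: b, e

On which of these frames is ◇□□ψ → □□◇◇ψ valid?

The schema corresponds to a generalized confluence (Geach) condition: ∀x ∀y ∀z ((xRy ∧ xR²z) → ∃w (yR²w ∧ zR²w)).
G1: fails — mRm, mR²o but no w with mR²w and oR²w.
G2: condition met.
G3: fails — vRw, vR²v but no t with wR²t and vR²t.
G4: condition met.
Valid on: G2, G4.

G2, G4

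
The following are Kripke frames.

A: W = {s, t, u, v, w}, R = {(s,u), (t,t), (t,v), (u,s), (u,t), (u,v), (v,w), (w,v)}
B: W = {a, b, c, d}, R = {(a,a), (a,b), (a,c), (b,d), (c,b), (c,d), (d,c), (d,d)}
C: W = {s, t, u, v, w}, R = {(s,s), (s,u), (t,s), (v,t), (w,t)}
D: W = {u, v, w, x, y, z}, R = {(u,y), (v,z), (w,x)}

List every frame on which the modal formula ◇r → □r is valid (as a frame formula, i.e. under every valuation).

Frame correspondent (Sahlqvist): ∀x ∀y ∀z (Rxy ∧ Rxz → y = z) — i.e. partial functionality.
A: fails — t sees both t and v.
B: fails — a sees both a and b.
C: fails — s sees both s and u.
D: ✓.

D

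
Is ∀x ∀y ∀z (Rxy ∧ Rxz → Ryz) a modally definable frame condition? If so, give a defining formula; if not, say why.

The condition is the Euclidean property. A defining modal formula is ◇q → □◇q.

Yes — defined by ◇q → □◇q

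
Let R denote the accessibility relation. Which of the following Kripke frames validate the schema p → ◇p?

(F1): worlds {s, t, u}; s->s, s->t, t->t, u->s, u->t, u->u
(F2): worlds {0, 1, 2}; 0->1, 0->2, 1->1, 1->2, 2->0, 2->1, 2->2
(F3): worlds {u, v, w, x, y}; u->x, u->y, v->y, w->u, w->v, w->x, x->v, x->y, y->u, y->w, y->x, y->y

This is the axiom for a generalized confluence (Geach) condition; its first-order frame correspondent is ∀x ∃w (x = w ∧ xRw).
(F1): ✓.
(F2): fails — at 0 but no w with 0=w and 0Rw.
(F3): fails — at u but no t with u=t and uRt.
Valid on: (F1).

(F1)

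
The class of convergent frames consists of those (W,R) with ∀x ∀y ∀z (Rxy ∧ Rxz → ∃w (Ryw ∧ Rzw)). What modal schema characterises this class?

◇□q → □◇q

The condition is convergence. The .2 schema ◇□q → □◇q defines it.
Suppose ◇□q→□◇q is valid. Take Rxy, Rxz and set V(q)={w : Ryw}. Then □q at y so ◇□q at x, so □◇q at x, so ◇q at z, giving w with Rzw and Ryw.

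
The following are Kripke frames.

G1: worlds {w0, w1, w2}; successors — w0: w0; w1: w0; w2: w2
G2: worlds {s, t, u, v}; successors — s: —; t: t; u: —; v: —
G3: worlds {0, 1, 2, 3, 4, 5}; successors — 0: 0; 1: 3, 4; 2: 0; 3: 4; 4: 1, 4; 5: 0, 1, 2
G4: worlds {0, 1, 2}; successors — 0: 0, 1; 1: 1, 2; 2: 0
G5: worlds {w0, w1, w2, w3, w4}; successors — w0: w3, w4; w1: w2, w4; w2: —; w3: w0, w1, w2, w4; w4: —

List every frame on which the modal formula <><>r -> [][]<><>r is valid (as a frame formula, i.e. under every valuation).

This is the axiom for a generalized confluence (Geach) condition; its first-order frame correspondent is forall x forall y forall z ((x R^2 y & x R^2 z) -> exists w (y = w & z R^2 w)).
G1: holds.
G2: holds.
G3: fails — 4R²3, 4R²1 but no w with 3=w and 1R²w.
G4: fails — 0R²2, 0R²2 but no w with 2=w and 2R²w.
G5: fails — w0R²w0, w0R²w1 but no w with w0=w and w1R²w.

G1, G2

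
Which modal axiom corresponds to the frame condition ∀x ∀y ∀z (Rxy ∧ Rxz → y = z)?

◇p → □p

This is partial functionality; the standard corresponding axiom is CD: ◇p → □p.
Suppose ◇p→□p is valid. Take Rxy, Rxz and set V(p)={y}. Then ◇p at x, so □p at x, so p at z, i.e. z=y.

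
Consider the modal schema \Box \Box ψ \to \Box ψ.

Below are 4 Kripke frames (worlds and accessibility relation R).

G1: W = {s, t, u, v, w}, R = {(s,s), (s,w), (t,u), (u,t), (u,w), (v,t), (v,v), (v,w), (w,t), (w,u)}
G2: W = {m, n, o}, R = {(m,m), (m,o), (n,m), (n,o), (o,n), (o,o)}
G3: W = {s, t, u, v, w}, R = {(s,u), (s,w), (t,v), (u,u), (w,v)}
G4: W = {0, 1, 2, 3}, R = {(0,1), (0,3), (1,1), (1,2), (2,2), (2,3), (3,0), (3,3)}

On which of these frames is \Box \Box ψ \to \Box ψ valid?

The schema corresponds to density: \forall x \forall y (Rxy \to \exists z (Rxz \wedge Rzy)).
G1: fails — Ruw but no z with Ruz and Rzw.
G2: satisfies the condition.
G3: fails — Rtv but no z with Rtz and Rzv.
G4: satisfies the condition.

G2, G4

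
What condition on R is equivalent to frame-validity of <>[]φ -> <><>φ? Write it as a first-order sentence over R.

forall x forall y (xRy -> exists w (yRw & x R^2 w))

This is a Sahlqvist (Geach-type) schema ◇^1□^1φ → □^0◇^2φ.
Minimal-valuation argument: fix x; take any y with xR^1y and any z with xR^0z. Set V(φ) to the set of worlds R-reachable from y in exactly 1 step. Then □^1φ holds at y, so the antecedent holds at x; validity forces ◇^2φ at z, giving a w with zR^2w and yR^1w.
First-order correspondent: forall x forall y (xRy -> exists w (yRw & x R^2 w)).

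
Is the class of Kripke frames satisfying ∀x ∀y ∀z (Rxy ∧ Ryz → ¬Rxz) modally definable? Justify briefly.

Not definable by any modal formula

If a class were modally definable it would be closed under surjective bounded morphisms (Goldblatt–Thomason).
The 5-cycle (worlds 0,1,2,3,4 with 0→1→2→3→4→0) is intransitive. Mapping every world to a single reflexive point • is a surjective bounded morphism; the reflexive point is not intransitive (R••∧R•• but R••).
Hence intransitivity is not modally definable.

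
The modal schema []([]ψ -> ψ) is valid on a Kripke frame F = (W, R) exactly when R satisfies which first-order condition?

Suppose □(□ψ→ψ) is valid. Take Rxy and set V(ψ)={w : Ryw}. Then at y, □ψ holds; since □(□ψ→ψ) at x, □ψ→ψ at y, so ψ at y, i.e. Ryy.

shift-reflexivity: forall x forall y (Rxy -> Ryy)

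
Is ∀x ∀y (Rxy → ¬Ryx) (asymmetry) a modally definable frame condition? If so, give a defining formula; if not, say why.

Not modally definable

Any modally definable frame class is closed under surjective bounded morphisms.
The 3-cycle (worlds w0,w1,w2 with w0→w1→w2→w0) is asymmetric. Mapping every world to a single reflexive point • is a surjective bounded morphism, and the reflexive point is not asymmetric (R•• but asymmetry requires ¬R••).
So the class is not modally definable.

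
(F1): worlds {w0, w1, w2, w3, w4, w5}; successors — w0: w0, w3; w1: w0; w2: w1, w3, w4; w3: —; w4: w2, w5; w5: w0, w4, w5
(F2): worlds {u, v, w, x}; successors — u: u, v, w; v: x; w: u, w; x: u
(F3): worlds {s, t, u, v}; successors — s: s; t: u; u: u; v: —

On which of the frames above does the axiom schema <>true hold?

(F2)

The schema corresponds to seriality: forall x exists y Rxy.
(F1): fails — world w3 has no successor.
(F2): condition met.
(F3): fails — world v has no successor.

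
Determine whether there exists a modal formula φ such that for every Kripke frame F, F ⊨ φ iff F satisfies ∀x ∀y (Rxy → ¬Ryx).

Not definable by any modal formula

If a class were modally definable it would be closed under surjective bounded morphisms (Goldblatt–Thomason).
The 5-cycle (worlds s,t,u,v,w with s→t→u→v→w→s) is asymmetric. Mapping every world to a single reflexive point • is a surjective bounded morphism, and the reflexive point is not asymmetric (R•• but asymmetry requires ¬R••).
So the class is not modally definable.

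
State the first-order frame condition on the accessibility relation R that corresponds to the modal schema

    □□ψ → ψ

∀x ∃w (xR²w ∧ x = w)

This is a Sahlqvist (Geach-type) schema ◇^0□^2ψ → □^0◇^0ψ.
First-order correspondent: ∀x ∃w (xR²w ∧ x = w).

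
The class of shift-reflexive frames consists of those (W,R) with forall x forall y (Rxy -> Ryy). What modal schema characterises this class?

This is shift-reflexivity; the standard corresponding axiom is T□: □(□p → p).
Suppose □(□p→p) is valid. Take Rxy and set V(p)={w : Ryw}. Then at y, □p holds; since □(□p→p) at x, □p→p at y, so p at y, i.e. Ryy.

□(□p → p)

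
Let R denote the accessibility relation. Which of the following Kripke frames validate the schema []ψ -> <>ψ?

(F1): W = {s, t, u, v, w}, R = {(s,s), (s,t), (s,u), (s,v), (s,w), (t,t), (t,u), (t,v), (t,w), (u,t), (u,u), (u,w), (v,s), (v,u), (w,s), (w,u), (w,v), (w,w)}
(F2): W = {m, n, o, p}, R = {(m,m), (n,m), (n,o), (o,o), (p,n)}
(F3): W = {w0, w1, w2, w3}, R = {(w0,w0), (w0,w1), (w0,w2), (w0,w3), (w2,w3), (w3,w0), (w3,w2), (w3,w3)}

Frame correspondent (Sahlqvist): forall x exists y Rxy — i.e. seriality.
(F1): holds.
(F2): holds.
(F3): fails — world w1 has no successor.
Valid on: (F1), (F2).

(F1), (F2)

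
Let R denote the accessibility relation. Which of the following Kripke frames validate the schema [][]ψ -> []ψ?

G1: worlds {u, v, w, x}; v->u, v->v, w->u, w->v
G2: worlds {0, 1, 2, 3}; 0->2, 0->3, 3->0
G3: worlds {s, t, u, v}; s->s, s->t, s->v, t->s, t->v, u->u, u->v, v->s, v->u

G1, G3

Frame correspondent (Sahlqvist): forall x forall y (Rxy -> exists z (Rxz & Rzy)) — i.e. density.
G1: ✓.
G2: fails — R30 but no z with R3z and Rz0.
G3: ✓.
Valid on: G1, G3.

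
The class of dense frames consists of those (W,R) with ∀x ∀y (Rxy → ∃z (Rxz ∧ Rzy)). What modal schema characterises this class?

□□ψ → □ψ

A defining formula is □□ψ → □ψ (the C4 axiom).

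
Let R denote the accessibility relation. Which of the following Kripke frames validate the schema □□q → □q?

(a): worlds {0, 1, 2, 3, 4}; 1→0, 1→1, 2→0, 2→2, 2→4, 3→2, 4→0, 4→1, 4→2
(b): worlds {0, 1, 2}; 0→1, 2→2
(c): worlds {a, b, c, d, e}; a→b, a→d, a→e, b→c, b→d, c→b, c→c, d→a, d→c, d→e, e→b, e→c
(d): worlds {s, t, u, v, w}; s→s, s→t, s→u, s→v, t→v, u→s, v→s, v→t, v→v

(a), (d)

Frame correspondent (Sahlqvist): ∀x ∀y (Rxy → ∃z (Rxz ∧ Rzy)) — i.e. density.
(a): condition met.
(b): fails — R01 but no z with R0z and Rz1.
(c): fails — Rda but no z with Rdz and Rza.
(d): condition met.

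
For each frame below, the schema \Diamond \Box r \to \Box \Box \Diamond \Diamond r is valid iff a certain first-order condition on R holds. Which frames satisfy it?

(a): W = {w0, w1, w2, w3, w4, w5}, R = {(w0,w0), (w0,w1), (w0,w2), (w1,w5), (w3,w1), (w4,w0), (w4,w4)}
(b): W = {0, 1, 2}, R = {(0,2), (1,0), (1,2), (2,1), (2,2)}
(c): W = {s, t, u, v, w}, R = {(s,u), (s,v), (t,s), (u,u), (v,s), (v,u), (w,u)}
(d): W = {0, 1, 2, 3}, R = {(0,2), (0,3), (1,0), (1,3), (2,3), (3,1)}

The schema corresponds to a generalized confluence (Geach) condition: \forall x \forall y \forall z ((xRy \wedge x R^2 z) \to \exists w (yRw \wedge z R^2 w)).
(a): fails — w0Rw0, w0R²w1 but no w with w0Rw and w1R²w.
(b): condition met.
(c): condition met.
(d): fails — 0R3, 0R²3 but no w with 3Rw and 3R²w.

(b), (c)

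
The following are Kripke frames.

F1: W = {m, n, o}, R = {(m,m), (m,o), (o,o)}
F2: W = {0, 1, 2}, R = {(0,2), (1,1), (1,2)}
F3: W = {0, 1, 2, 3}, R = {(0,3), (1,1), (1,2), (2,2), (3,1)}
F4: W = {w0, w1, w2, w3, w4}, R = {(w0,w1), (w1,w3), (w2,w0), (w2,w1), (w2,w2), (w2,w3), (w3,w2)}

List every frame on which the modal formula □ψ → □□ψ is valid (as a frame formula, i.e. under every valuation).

F1, F2

Frame correspondent (Sahlqvist): ∀x ∀y ∀z (Rxy ∧ Ryz → Rxz) — i.e. transitivity.
F1: ✓.
F2: ✓.
F3: fails — R31 and R12 but not R32.
F4: fails — Rw3w2 and Rw2w1 but not Rw3w1.
Valid on: F1, F2.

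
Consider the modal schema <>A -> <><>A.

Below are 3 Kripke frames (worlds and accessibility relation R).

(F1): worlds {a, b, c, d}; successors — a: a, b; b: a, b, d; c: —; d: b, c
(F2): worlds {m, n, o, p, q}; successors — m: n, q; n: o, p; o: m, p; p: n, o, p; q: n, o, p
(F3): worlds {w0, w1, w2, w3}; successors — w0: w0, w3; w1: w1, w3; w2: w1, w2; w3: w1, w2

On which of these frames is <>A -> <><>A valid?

(F3)

The schema corresponds to a generalized confluence (Geach) condition: forall x forall y (xRy -> exists w (y = w & x R^2 w)).
(F1): fails — dRc but no w with c=w and dR²w.
(F2): fails — mRq but no w with q=w and mR²w.
(F3): condition met.
Valid on: (F3).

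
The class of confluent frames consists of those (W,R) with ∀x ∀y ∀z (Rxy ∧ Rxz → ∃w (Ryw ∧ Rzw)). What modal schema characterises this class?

A defining formula is ◇□s → □◇s (the .2 axiom).
Suppose ◇□s→□◇s is valid. Take Rxy, Rxz and set V(s)={w : Ryw}. Then □s at y so ◇□s at x, so □◇s at x, so ◇s at z, giving w with Rzw and Ryw.

◇□s → □◇s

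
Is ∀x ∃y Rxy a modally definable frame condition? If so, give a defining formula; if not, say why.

Definable; □r → ◇r defines it

The condition is seriality. A defining modal formula is □r → ◇r.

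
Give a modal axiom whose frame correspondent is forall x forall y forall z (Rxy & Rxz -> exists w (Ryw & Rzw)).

◇□s → □◇s

The condition is convergence. The .2 schema ◇□s → □◇s defines it.
Suppose ◇□s→□◇s is valid. Take Rxy, Rxz and set V(s)={w : Ryw}. Then □s at y so ◇□s at x, so □◇s at x, so ◇s at z, giving w with Rzw and Ryw.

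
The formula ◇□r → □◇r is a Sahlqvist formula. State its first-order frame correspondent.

Convergence

This is the .2 axiom.
Its frame correspondent is convergence — ∀x ∀y ∀z (Rxy ∧ Rxz → ∃w (Ryw ∧ Rzw)).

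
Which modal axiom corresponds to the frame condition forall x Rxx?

□p → p

A defining formula is □p → p (the T axiom).
Suppose □p→p is valid. At any x set V(p)={w : Rxw}. Then □p holds at x, so p holds at x, i.e. Rxx.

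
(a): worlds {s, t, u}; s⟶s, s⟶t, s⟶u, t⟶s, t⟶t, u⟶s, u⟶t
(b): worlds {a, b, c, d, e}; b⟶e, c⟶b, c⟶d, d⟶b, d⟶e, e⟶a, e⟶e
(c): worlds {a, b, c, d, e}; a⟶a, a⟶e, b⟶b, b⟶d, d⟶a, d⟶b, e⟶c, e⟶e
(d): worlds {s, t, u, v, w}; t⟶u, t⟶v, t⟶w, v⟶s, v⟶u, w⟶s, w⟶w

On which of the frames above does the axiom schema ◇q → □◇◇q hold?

(a)

This is the axiom for a generalized confluence (Geach) condition; its first-order frame correspondent is ∀x ∀y ∀z ((xRy ∧ xRz) → ∃w (y = w ∧ zR²w)).
(a): holds.
(b): fails — cRb, cRb but no w with b=w and bR²w.
(c): fails — aRa, aRe but no w with a=w and eR²w.
(d): fails — tRu, tRu but no w* with u=w* and uR²w*.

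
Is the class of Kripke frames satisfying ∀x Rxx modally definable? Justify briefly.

The condition is reflexivity. A defining modal formula is □p → p.

Definable; □p → p defines it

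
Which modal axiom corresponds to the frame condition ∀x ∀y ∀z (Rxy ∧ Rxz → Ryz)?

This is the Euclidean property; the standard corresponding axiom is 5: ◇ψ → □◇ψ.
Suppose ◇ψ→□◇ψ is valid. Take Rxy, Rxz and set V(ψ)={y}. Then ◇ψ at x, so □◇ψ at x, so ◇ψ at z, so some w with Rzw has ψ; w=y, i.e. Rzy. By symmetry of the argument, Ryz.

◇ψ → □◇ψ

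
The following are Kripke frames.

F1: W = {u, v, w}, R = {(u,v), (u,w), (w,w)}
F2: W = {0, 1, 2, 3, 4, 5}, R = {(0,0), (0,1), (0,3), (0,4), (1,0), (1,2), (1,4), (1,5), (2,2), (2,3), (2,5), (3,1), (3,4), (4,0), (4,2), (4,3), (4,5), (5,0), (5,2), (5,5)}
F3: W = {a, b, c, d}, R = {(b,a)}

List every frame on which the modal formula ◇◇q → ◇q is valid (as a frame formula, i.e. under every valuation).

This is the axiom for transitivity; its first-order frame correspondent is ∀x ∀y ∀z (Rxy ∧ Ryz → Rxz).
F1: ✓.
F2: fails — R34 and R42 but not R32.
F3: ✓.
Valid on: F1, F3.

F1, F3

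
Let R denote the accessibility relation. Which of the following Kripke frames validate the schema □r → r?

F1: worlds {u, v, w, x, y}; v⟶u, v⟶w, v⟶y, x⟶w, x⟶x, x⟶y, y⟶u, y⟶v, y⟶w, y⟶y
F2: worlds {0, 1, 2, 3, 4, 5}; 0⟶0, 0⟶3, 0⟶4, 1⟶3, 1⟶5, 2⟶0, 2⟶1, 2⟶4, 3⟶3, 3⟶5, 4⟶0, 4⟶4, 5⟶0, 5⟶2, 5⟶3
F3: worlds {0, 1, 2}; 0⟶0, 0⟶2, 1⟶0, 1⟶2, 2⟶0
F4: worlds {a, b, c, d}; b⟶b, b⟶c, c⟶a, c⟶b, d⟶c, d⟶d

The schema corresponds to reflexivity: ∀x Rxx.
F1: fails — world u does not see itself.
F2: fails — world 1 does not see itself.
F3: fails — world 1 does not see itself.
F4: fails — world a does not see itself.

none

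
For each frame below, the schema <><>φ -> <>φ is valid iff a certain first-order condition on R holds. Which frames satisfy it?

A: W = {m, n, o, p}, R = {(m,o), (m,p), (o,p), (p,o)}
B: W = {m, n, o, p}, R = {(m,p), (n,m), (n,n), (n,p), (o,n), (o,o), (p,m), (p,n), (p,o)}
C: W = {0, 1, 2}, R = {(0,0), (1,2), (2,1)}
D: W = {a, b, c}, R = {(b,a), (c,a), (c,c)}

D

Frame correspondent (Sahlqvist): forall x forall y forall z (Rxy & Ryz -> Rxz) — i.e. transitivity.
A: fails — Rop and Rpo but not Roo.
B: fails — Ron and Rnm but not Rom.
C: fails — R12 and R21 but not R11.
D: holds.
Valid on: D.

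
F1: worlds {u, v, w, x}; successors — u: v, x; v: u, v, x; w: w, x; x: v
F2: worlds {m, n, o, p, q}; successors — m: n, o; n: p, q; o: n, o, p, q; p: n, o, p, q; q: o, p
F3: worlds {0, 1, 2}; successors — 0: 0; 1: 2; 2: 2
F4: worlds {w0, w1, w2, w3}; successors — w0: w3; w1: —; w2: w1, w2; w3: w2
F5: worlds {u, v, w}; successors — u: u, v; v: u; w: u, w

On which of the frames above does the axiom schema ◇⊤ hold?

The schema corresponds to seriality: ∀x ∃y Rxy.
F1: holds.
F2: holds.
F3: holds.
F4: fails — world w1 has no successor.
F5: holds.
Valid on: F1, F2, F3, F5.

F1, F2, F3, F5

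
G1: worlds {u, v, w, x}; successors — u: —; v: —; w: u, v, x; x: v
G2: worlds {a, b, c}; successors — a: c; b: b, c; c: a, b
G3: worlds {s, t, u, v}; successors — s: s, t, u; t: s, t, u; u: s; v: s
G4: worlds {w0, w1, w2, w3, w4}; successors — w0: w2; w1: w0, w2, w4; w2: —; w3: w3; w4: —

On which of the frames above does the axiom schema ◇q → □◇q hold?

none

The schema corresponds to the Euclidean property: ∀x ∀y ∀z (Rxy ∧ Rxz → Ryz).
G1: fails — Rwu and Rwu but not Ruu.
G2: fails — Rac and Rac but not Rcc.
G3: fails — Rsu and Rsu but not Ruu.
G4: fails — Rw0w2 and Rw0w2 but not Rw2w2.
Valid on no frame.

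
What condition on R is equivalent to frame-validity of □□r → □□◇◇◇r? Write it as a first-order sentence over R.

This is a Sahlqvist (Geach-type) schema ◇^0□^2r → □^2◇^3r.
Minimal-valuation argument: fix x; take any y with xR^0y and any z with xR^2z. Set V(r) to the set of worlds R-reachable from y in exactly 2 steps. Then □^2r holds at y, so the antecedent holds at x; validity forces ◇^3r at z, giving a w with zR^3w and yR^2w.
First-order correspondent: ∀x ∀z (xR²z → ∃w (xR²w ∧ zR³w)).

∀x ∀z (xR²z → ∃w (xR²w ∧ zR³w))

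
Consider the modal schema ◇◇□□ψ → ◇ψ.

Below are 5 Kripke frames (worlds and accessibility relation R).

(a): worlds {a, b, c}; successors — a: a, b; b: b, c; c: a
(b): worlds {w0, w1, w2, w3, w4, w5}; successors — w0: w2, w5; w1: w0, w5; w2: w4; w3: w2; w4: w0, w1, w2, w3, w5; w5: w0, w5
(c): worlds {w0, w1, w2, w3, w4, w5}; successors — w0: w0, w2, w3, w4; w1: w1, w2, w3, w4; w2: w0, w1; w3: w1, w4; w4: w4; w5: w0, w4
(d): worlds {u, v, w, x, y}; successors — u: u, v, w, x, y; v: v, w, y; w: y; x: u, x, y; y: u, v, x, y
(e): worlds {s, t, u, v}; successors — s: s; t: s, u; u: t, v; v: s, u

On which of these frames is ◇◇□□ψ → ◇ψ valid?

The schema corresponds to a generalized confluence (Geach) condition: ∀x ∀y (xR²y → ∃w (yR²w ∧ xRw)).
(a): satisfies the condition.
(b): fails — w2R²w1 but no w with w1R²w and w2Rw.
(c): fails — w2R²w4 but no w with w4R²w and w2Rw.
(d): satisfies the condition.
(e): fails — uR²s but no w with sR²w and uRw.
Valid on: (a), (d).

(a), (d)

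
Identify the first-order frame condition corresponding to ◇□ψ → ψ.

This schema is equivalent to the B axiom ψ → □◇ψ.
It corresponds to symmetry: ∀x ∀y (Rxy → Ryx).

Symmetry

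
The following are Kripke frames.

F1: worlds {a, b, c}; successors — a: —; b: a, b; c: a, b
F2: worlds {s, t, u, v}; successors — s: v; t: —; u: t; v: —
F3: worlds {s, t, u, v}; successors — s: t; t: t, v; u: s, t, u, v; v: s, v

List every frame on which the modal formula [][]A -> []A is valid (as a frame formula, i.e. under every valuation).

F1, F3

The schema corresponds to density: forall x forall y (Rxy -> exists z (Rxz & Rzy)).
F1: holds.
F2: fails — Rsv but no z with Rsz and Rzv.
F3: holds.
Valid on: F1, F3.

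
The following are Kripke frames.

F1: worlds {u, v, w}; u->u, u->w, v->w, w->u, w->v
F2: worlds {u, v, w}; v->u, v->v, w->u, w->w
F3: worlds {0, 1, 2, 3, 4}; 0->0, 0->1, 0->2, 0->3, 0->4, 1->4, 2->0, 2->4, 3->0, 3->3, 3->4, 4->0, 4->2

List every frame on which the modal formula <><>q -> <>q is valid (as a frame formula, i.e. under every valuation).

The schema corresponds to transitivity: forall x forall y forall z (Rxy & Ryz -> Rxz).
F1: fails — Rwu and Ruw but not Rww.
F2: condition met.
F3: fails — R34 and R42 but not R32.

F2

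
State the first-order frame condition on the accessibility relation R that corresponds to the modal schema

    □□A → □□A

This is a Sahlqvist (Geach-type) schema ◇^0□^2A → □^2◇^0A.
Minimal-valuation argument: fix x; take any y with xR^0y and any z with xR^2z. Set V(A) to the set of worlds R-reachable from y in exactly 2 steps. Then □^2A holds at y, so the antecedent holds at x; validity forces ◇^0A at z, giving a w with zR^0w and yR^2w.
First-order correspondent: ∀x ∀z (xR²z → ∃w (xR²w ∧ z = w)).

∀x ∀z (xR²z → ∃w (xR²w ∧ z = w))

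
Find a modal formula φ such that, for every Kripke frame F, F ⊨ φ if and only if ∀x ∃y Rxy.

□ψ → ◇ψ

A defining formula is □ψ → ◇ψ (the D axiom).
Suppose □ψ→◇ψ is valid. At any x set V(ψ)=W. Then □ψ at x, so ◇ψ at x, so x has a successor.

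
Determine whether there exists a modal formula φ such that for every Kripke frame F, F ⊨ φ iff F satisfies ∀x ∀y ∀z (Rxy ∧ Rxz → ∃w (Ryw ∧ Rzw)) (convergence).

This is a Sahlqvist condition; the .2 axiom ◇□p → □◇p defines it.

Definable; ◇□p → □◇p defines it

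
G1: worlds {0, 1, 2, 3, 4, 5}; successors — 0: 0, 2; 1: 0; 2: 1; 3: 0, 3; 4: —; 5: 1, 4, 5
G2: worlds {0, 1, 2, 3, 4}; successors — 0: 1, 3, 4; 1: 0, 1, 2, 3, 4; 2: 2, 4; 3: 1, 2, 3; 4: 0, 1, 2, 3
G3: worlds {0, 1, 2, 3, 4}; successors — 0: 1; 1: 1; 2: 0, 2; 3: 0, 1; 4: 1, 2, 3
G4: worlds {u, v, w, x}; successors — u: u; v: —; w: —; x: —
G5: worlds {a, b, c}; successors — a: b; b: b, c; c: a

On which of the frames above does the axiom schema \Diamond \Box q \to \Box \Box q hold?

G4

This is the axiom for a generalized confluence (Geach) condition; its first-order frame correspondent is \forall x \forall y \forall z ((xRy \wedge x R^2 z) \to \exists w (yRw \wedge z = w)).
G1: fails — 0R0, 0R²1 but no w with 0Rw and 1=w.
G2: fails — 0R3, 0R²0 but no w with 3Rw and 0=w.
G3: fails — 2R0, 2R²0 but no w with 0Rw and 0=w.
G4: satisfies the condition.
G5: fails — bRb, bR²a but no w with bRw and a=w.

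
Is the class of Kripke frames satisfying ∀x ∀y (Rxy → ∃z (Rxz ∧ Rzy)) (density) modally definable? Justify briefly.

Definable; □□q → □q defines it

Yes: it is density, defined by the C4 schema □□q → □q.
Suppose □□q→□q is valid. Take Rxy and set V(q)={w : xR²w}. Then □□q at x, so □q at x, so q at y, i.e. ∃z(Rxz∧Rzy).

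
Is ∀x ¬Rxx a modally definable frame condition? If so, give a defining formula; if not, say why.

Modal frame validity is preserved under surjective bounded morphisms.
The 4-cycle (worlds s,t,u,v with s→t→u→v→s) is irreflexive, and the map sending every world to a single reflexive point • is a surjective bounded morphism (forth: every edge maps to (•,•); back: every world has a successor). So any modal formula valid on the 4-cycle is also valid on the reflexive point, which is not irreflexive.
So the class is not modally definable.

No — not modally definable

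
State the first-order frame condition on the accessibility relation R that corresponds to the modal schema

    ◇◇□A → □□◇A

This is a Sahlqvist (Geach-type) schema ◇^2□^1A → □^2◇^1A.
First-order correspondent: ∀x ∀y ∀z ((xR²y ∧ xR²z) → ∃w (yRw ∧ zRw)).

∀x ∀y ∀z ((xR²y ∧ xR²z) → ∃w (yRw ∧ zRw))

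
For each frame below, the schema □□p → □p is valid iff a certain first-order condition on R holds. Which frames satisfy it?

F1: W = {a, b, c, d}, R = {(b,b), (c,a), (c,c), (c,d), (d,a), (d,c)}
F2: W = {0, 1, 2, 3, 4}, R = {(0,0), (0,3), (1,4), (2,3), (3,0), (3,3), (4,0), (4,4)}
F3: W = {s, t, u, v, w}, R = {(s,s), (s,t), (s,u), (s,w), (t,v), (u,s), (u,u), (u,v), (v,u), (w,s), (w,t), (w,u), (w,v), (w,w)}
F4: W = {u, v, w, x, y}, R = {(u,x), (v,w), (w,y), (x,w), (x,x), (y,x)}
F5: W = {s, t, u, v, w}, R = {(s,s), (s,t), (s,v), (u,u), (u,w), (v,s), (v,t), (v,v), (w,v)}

This is the axiom for density; its first-order frame correspondent is ∀x ∀y (Rxy → ∃z (Rxz ∧ Rzy)).
F1: holds.
F2: holds.
F3: fails — Rtv but no z with Rtz and Rzv.
F4: fails — Rvw but no z with Rvz and Rzw.
F5: holds.
Valid on: F1, F2, F5.

F1, F2, F5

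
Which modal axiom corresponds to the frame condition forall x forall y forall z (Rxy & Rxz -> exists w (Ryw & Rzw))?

The condition is convergence. The .2 schema ◇□r → □◇r defines it.
Suppose ◇□r→□◇r is valid. Take Rxy, Rxz and set V(r)={w : Ryw}. Then □r at y so ◇□r at x, so □◇r at x, so ◇r at z, giving w with Rzw and Ryw.

◇□r → □◇r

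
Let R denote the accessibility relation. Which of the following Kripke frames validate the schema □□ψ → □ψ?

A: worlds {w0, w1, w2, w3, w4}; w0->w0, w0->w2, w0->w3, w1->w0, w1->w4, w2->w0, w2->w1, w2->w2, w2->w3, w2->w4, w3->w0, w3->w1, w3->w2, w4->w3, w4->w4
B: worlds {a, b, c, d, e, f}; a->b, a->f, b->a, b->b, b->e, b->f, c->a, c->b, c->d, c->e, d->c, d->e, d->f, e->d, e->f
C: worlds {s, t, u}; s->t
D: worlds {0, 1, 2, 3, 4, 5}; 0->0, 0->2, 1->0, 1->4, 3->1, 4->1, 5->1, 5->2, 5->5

A

This is the axiom for density; its first-order frame correspondent is ∀x ∀y (Rxy → ∃z (Rxz ∧ Rzy)).
A: condition met.
B: fails — Rdc but no z with Rdz and Rzc.
C: fails — Rst but no z with Rsz and Rzt.
D: fails — R31 but no z with R3z and Rz1.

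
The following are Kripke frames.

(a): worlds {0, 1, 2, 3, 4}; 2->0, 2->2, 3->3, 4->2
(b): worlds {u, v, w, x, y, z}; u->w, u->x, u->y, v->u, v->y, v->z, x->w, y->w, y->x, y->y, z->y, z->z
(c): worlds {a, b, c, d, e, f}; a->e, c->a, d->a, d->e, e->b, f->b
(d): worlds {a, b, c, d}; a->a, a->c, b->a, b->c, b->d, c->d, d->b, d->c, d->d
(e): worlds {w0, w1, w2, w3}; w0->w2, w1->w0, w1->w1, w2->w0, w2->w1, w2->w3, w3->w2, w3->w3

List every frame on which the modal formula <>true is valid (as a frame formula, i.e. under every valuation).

(d), (e)

Frame correspondent (Sahlqvist): forall x exists y Rxy — i.e. seriality.
(a): fails — world 0 has no successor.
(b): fails — world w has no successor.
(c): fails — world b has no successor.
(d): holds.
(e): holds.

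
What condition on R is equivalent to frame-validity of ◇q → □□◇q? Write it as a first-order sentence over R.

∀x ∀y ∀z ((xRy ∧ xR²z) → ∃w (y = w ∧ zRw))

This is a Sahlqvist (Geach-type) schema ◇^1□^0q → □^2◇^1q.
Minimal-valuation argument: fix x; take any y with xR^1y and any z with xR^2z. Set V(q) to the set of worlds R-reachable from y in exactly 0 steps. Then □^0q holds at y, so the antecedent holds at x; validity forces ◇^1q at z, giving a w with zR^1w and yR^0w.
First-order correspondent: ∀x ∀y ∀z ((xRy ∧ xR²z) → ∃w (y = w ∧ zRw)).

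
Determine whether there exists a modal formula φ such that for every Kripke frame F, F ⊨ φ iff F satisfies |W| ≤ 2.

Not modally definable

Any modally definable frame class is closed under disjoint unions.
Any modal formula valid on each of 3 disjoint one-world frames is valid on their disjoint union (validity is preserved under disjoint unions). Each one-world frame has |W|=1≤2, but the union has |W|=3.
So the class is not modally definable.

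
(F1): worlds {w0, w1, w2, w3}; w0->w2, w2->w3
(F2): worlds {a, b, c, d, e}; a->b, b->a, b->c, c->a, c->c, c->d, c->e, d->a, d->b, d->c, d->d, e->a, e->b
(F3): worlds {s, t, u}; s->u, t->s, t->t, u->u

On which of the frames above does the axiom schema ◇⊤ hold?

(F2), (F3)

Frame correspondent (Sahlqvist): ∀x ∃y Rxy — i.e. seriality.
(F1): fails — world w1 has no successor.
(F2): satisfies the condition.
(F3): satisfies the condition.
Valid on: (F2), (F3).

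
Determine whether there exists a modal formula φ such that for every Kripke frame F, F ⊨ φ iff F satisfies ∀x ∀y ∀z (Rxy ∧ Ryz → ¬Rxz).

Any modally definable frame class is closed under surjective bounded morphisms.
The 5-cycle (worlds a,b,c,d,e with a→b→c→d→e→a) is intransitive. Mapping every world to a single reflexive point • is a surjective bounded morphism; the reflexive point is not intransitive (R••∧R•• but R••).
Hence intransitivity is not modally definable.

Not modally definable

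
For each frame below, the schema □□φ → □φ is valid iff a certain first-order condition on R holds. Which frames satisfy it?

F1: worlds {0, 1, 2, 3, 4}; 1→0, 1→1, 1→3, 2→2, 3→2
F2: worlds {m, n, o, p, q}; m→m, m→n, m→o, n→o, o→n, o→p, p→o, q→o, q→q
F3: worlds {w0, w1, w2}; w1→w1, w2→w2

F1, F3

Frame correspondent (Sahlqvist): ∀x ∀y (Rxy → ∃z (Rxz ∧ Rzy)) — i.e. density.
F1: satisfies the condition.
F2: fails — Ron but no z with Roz and Rzn.
F3: satisfies the condition.
Valid on: F1, F3.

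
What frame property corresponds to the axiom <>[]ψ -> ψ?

Symmetry

Replacing ψ by ¬ψ and contraposing gives the equivalent schema ψ → □◇ψ.
Suppose ψ→□◇ψ is valid. Take Rxy and set V(ψ)={x}. Then ψ at x, so □◇ψ at x, so ◇ψ at y, so some z with Ryz has ψ; z=x, i.e. Ryx.
Conversely, on a frame with symmetry the schema holds at every world under every valuation.
Frame condition: forall x forall y (Rxy -> Ryx).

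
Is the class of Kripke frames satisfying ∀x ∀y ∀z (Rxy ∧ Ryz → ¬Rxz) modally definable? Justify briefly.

If a class were modally definable it would be closed under surjective bounded morphisms (Goldblatt–Thomason).
The 7-cycle (worlds w0,w1,w2,w3,w4,w5,w6 with w0→w1→w2→w3→w4→w5→w6→w0) is intransitive. Mapping every world to a single reflexive point • is a surjective bounded morphism; the reflexive point is not intransitive (R••∧R•• but R••).
Hence intransitivity is not modally definable.

No — not modally definable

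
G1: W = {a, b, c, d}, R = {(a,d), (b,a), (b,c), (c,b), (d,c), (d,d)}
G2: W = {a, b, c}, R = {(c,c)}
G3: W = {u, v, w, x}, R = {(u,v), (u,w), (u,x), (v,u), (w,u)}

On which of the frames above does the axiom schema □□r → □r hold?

G2

Frame correspondent (Sahlqvist): ∀x ∀y (Rxy → ∃z (Rxz ∧ Rzy)) — i.e. density.
G1: fails — Rbc but no z with Rbz and Rzc.
G2: holds.
G3: fails — Ruv but no z with Ruz and Rzv.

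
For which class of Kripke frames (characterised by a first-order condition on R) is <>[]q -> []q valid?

This is a form of the 5 axiom.
It corresponds to the Euclidean property: forall x forall y forall z (Rxy & Rxz -> Ryz).

the Euclidean property: forall x forall y forall z (Rxy & Rxz -> Ryz)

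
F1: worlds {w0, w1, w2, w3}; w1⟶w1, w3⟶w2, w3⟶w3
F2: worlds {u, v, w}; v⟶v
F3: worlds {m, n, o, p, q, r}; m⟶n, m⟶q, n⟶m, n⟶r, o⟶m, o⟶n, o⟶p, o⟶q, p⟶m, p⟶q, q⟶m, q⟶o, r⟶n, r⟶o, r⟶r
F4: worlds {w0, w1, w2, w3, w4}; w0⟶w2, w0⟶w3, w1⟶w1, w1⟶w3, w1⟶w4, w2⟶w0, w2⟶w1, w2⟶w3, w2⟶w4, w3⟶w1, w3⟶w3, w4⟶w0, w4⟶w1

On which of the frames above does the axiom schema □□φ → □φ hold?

F1, F2

The schema corresponds to density: ∀x ∀y (Rxy → ∃z (Rxz ∧ Rzy)).
F1: ✓.
F2: ✓.
F3: fails — Rop but no z with Roz and Rzp.
F4: fails — Rw4w0 but no z with Rw4z and Rzw0.
Valid on: F1, F2.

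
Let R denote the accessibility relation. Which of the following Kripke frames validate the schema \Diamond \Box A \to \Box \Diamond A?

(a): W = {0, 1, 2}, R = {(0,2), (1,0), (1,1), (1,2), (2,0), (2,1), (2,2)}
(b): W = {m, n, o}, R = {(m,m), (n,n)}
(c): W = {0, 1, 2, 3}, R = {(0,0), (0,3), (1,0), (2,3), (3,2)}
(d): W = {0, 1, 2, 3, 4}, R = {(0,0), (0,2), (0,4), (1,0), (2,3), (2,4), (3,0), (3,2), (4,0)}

The schema corresponds to convergence: \forall x \forall y \forall z (Rxy \wedge Rxz \to \exists w (Ryw \wedge Rzw)).
(a): satisfies the condition.
(b): satisfies the condition.
(c): fails — R00 and R03 but 0 and 3 have no common successor.
(d): fails — R02 and R04 but 2 and 4 have no common successor.
Valid on: (a), (b).

(a), (b)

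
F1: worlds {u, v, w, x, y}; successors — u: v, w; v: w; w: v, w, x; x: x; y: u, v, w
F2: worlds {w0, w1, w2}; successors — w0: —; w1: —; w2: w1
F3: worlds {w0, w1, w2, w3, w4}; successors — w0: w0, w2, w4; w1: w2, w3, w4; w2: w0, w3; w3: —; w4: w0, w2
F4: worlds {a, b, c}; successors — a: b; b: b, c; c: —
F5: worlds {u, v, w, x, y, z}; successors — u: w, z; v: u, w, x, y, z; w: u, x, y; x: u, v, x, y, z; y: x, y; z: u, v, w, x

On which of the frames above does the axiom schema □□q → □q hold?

Frame correspondent (Sahlqvist): ∀x ∀y (Rxy → ∃z (Rxz ∧ Rzy)) — i.e. density.
F1: fails — Ryu but no z with Ryz and Rzu.
F2: fails — Rw2w1 but no z with Rw2z and Rzw1.
F3: fails — Rw1w4 but no z with Rw1z and Rzw4.
F4: satisfies the condition.
F5: fails — Ruz but no t with Rut and Rtz.
Valid on: F4.

F4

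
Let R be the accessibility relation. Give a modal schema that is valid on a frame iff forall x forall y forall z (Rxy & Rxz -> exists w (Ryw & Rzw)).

The condition is convergence. The .2 schema ◇□ψ → □◇ψ defines it.
Suppose ◇□ψ→□◇ψ is valid. Take Rxy, Rxz and set V(ψ)={w : Ryw}. Then □ψ at y so ◇□ψ at x, so □◇ψ at x, so ◇ψ at z, giving w with Rzw and Ryw.

◇□ψ → □◇ψ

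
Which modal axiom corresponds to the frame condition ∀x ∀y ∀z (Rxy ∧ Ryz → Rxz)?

This is transitivity; the standard corresponding axiom is 4: □q → □□q.

□q → □□q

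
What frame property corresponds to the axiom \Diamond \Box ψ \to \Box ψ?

Equivalently (dual form): ◇ψ → □◇ψ.
Suppose ◇ψ→□◇ψ is valid. Take Rxy, Rxz and set V(ψ)={y}. Then ◇ψ at x, so □◇ψ at x, so ◇ψ at z, so some w with Rzw has ψ; w=y, i.e. Rzy. By symmetry of the argument, Ryz.

The Euclidean property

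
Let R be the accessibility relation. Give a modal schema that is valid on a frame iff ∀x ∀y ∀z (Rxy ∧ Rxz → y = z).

◇p → □p

A defining formula is ◇p → □p (the CD axiom).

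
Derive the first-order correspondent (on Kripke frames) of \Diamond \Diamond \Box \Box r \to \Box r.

\forall x \forall y \forall z ((x R^2 y \wedge xRz) \to \exists w (y R^2 w \wedge z = w))

This is a Sahlqvist (Geach-type) schema ◇^2□^2r → □^1◇^0r.
Minimal-valuation argument: fix x; take any y with xR^2y and any z with xR^1z. Set V(r) to the set of worlds R-reachable from y in exactly 2 steps. Then □^2r holds at y, so the antecedent holds at x; validity forces ◇^0r at z, giving a w with zR^0w and yR^2w.
First-order correspondent: \forall x \forall y \forall z ((x R^2 y \wedge xRz) \to \exists w (y R^2 w \wedge z = w)).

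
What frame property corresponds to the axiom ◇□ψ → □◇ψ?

Convergence

Suppose ◇□ψ→□◇ψ is valid. Take Rxy, Rxz and set V(ψ)={w : Ryw}. Then □ψ at y so ◇□ψ at x, so □◇ψ at x, so ◇ψ at z, giving w with Rzw and Ryw.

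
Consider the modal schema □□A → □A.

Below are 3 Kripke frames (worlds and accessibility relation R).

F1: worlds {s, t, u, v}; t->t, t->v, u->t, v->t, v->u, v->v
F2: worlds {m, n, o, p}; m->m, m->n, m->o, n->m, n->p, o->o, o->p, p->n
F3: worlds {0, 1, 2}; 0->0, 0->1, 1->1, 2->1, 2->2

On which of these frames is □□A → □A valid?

F1, F3

Frame correspondent (Sahlqvist): ∀x ∀y (Rxy → ∃z (Rxz ∧ Rzy)) — i.e. density.
F1: satisfies the condition.
F2: fails — Rpn but no z with Rpz and Rzn.
F3: satisfies the condition.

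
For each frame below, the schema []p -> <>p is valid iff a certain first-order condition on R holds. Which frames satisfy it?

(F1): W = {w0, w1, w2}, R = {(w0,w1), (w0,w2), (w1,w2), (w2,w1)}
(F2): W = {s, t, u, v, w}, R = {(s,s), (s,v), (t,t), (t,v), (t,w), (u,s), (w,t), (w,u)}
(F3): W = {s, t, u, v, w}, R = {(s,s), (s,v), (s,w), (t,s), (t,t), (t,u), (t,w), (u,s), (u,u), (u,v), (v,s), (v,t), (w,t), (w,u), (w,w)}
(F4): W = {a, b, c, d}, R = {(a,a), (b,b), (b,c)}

This is the axiom for seriality; its first-order frame correspondent is forall x exists y Rxy.
(F1): holds.
(F2): fails — world v has no successor.
(F3): holds.
(F4): fails — world c has no successor.
Valid on: (F1), (F3).

(F1), (F3)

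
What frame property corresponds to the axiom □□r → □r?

Suppose □□r→□r is valid. Take Rxy and set V(r)={w : xR²w}. Then □□r at x, so □r at x, so r at y, i.e. ∃z(Rxz∧Rzy).
Conversely, on a frame with density the schema holds at every world under every valuation.
Frame condition: ∀x ∀y (Rxy → ∃z (Rxz ∧ Rzy)).

density: ∀x ∀y (Rxy → ∃z (Rxz ∧ Rzy))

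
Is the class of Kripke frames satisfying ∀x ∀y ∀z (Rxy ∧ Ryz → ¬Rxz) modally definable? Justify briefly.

No — not modally definable

Modal frame validity is preserved under surjective bounded morphisms.
The 5-cycle (worlds s,t,u,v,w with s→t→u→v→w→s) is intransitive. Mapping every world to a single reflexive point • is a surjective bounded morphism; the reflexive point is not intransitive (R••∧R•• but R••).
So the class is not modally definable.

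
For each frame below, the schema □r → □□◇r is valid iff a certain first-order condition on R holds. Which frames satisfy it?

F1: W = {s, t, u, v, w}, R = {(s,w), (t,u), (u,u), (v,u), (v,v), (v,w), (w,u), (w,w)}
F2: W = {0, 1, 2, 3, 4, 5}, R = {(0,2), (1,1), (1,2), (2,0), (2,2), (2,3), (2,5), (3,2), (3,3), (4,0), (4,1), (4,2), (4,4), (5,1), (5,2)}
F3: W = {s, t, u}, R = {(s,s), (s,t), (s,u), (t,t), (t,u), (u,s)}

The schema corresponds to a generalized confluence (Geach) condition: ∀x ∀z (xR²z → ∃w (xRw ∧ zRw)).
F1: fails — sR²u but no w* with sRw* and uRw*.
F2: ✓.
F3: fails — tR²u but no w with tRw and uRw.

F2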